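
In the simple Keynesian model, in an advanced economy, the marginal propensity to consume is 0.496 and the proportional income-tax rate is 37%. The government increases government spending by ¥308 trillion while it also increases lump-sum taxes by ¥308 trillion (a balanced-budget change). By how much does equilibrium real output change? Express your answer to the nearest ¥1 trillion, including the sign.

+¥226 trillion

Expenditure multiplier = 1/(1 − c(1−t)) = 1/(1 − 0.496×0.63) = 1/0.68752 ≈ 1.455.
ΔG contributes k·ΔG = (+¥308 trillion) / 0.68752 ≈ +¥448 trillion.
ΔT of +¥308 trillion changes first-round spending by −c·ΔT = −¥152.768 trillion, contributing k·(−c·ΔT) = (−¥152.768 trillion) / 0.68752 ≈ −¥222.2 trillion.
Net ΔY = k(ΔG − c·ΔT) = (+¥155.232 trillion) / 0.68752 ≈ +¥226 trillion.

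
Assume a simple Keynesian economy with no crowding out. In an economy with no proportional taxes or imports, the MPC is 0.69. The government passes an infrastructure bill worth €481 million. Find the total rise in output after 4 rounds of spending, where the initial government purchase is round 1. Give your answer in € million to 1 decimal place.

€1,199.9 million

Round 1 adds ΔG = €481 million; each later round is MPC = 0.69 times the previous.
After 4 rounds: 481 + 331.89 + 229.0041 + 158.012829 = ΔG·(1 − c^4)/(1 − c) = 481 × (1 − 0.22667121)/0.31 ≈ €1,199.9 million.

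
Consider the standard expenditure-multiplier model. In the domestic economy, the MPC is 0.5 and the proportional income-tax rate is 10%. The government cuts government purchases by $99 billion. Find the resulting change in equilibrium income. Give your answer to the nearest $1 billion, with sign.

Expenditure multiplier = 1/(1 − c(1−t)) = 1/(1 − 0.5×0.9) = 1/0.55 ≈ 1.818.
ΔY = k × ΔG = (−$99 billion) / 0.55 = −$180 billion.

−$180 billion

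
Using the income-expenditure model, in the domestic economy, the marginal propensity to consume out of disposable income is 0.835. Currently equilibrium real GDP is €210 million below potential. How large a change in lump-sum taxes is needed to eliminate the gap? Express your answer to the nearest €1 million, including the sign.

Spending multiplier = 1/(1 − MPC) = 1/(1 − 0.835) = 1/0.165 ≈ 6.061.
Tax multiplier = −c·k = −0.835/0.165 ≈ −5.061. Need ΔY = +€210 million, so ΔT = ΔY/(−c·k) = −(+€210 million) × 0.165 / 0.835 ≈ −€41 million.
The government should cut lump-sum taxes by €41 million.

−€41 million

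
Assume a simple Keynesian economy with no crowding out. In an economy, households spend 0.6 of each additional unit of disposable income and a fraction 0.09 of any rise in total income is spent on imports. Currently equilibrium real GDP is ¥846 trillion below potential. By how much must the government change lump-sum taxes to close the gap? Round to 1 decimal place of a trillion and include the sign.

Spending multiplier = 1/(1 − c + m) = 1/(1 − 0.6 + 0.09) = 1/0.49 ≈ 2.041.
Tax multiplier = −c·k = −0.6/0.49 ≈ −1.224. Need ΔY = +¥846 trillion, so ΔT = ΔY/(−c·k) = −(+¥846 trillion) × 0.49 / 0.6 = −¥690.9 trillion.
The government should cut lump-sum taxes by ¥690.9 trillion.

−¥690.9 trillion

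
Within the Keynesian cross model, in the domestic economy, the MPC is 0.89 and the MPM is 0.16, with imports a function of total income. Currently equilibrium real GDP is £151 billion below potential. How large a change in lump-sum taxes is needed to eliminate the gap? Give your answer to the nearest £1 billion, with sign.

Spending multiplier = 1/(1 − c + m) = 1/(1 − 0.89 + 0.16) = 1/0.27 ≈ 3.704.
Tax multiplier = −c·k = −0.89/0.27 ≈ −3.296. Need ΔY = +£151 billion, so ΔT = ΔY/(−c·k) = −(+£151 billion) × 0.27 / 0.89 ≈ −£46 billion.
The government should cut lump-sum taxes by £46 billion.

−£46 billion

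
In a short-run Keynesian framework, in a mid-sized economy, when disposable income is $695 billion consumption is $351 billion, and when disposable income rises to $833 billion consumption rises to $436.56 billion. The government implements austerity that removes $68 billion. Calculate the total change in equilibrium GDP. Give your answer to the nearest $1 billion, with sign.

−$179 billion

MPC = ΔC/ΔYd = (436.56 − 351)/(833 − 695) = 85.56/138 = 0.62.
Expenditure multiplier = 1/(1 − MPC) = 1/(1 − 0.62) = 1/0.38 ≈ 2.632.
ΔY = k × ΔG = (−$68 billion) / 0.38 ≈ −$179 billion.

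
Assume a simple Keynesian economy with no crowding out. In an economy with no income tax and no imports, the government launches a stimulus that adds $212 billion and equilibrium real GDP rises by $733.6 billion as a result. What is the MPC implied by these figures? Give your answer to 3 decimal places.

Implied spending multiplier k = ΔY/ΔG = 733.6/212 ≈ 3.4604.
Since k = 1/(1 − MPC), MPC = 1 − 1/k = 1 − ΔG/ΔY = 1 − 212/733.6 ≈ 0.711.

0.711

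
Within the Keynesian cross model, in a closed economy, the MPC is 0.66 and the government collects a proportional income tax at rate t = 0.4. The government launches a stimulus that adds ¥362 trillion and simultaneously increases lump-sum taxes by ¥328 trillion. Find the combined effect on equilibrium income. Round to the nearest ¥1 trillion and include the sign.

+¥241 trillion

Expenditure multiplier = 1/(1 − c(1−t)) = 1/(1 − 0.66×0.6) = 1/0.604 ≈ 1.656.
ΔG contributes k·ΔG = (+¥362 trillion) / 0.604 ≈ +¥599.3 trillion.
ΔT of +¥328 trillion changes first-round spending by −c·ΔT = −¥216.48 trillion, contributing k·(−c·ΔT) = (−¥216.48 trillion) / 0.604 ≈ −¥358.4 trillion.
Net ΔY = k(ΔG − c·ΔT) = (+¥145.52 trillion) / 0.604 ≈ +¥241 trillion.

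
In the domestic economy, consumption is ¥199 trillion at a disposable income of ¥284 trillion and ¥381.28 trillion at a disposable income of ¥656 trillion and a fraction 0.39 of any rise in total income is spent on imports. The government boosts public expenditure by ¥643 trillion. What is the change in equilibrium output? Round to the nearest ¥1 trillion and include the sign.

MPC = ΔC/ΔYd = (381.28 − 199)/(656 − 284) = 182.28/372 = 0.49.
Government-spending multiplier = 1/(1 − c + m) = 1/(1 − 0.49 + 0.39) = 1/0.9 ≈ 1.111.
ΔY = k × ΔG = (+¥643 trillion) / 0.9 ≈ +¥714 trillion.

+¥714 trillion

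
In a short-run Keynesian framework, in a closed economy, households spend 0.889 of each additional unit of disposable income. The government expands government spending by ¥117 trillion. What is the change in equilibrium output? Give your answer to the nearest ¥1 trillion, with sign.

Government-spending multiplier = 1/(1 − MPC) = 1/(1 − 0.889) = 1/0.111 ≈ 9.009.
ΔY = k × ΔG = (+¥117 trillion) / 0.111 ≈ +¥1,054 trillion.

+¥1,054 trillion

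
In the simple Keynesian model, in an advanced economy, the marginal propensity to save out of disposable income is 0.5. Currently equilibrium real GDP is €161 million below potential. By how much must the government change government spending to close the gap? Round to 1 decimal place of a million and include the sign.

MPC = 1 − MPS = 1 − 0.5 = 0.5.
Spending multiplier = 1/(1 − MPC) = 1/(1 − 0.5) = 1/0.5 = 2.
Need ΔY = +€161 million, so ΔG = ΔY/k = (+€161 million) × 0.5 = +€80.5 million.
The government should increase government spending by €80.5 million.

+€80.5 million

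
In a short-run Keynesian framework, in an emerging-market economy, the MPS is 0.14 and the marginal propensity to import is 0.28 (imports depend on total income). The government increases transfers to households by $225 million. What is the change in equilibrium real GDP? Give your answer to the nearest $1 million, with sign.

+$461 million

MPC = 1 − MPS = 1 − 0.14 = 0.86.
The transfer change shifts disposable income by +$225 million, so first-round consumption changes by c·ΔTR = 0.86 × (+$225 million) = +$193.5 million.
Expenditure multiplier = 1/(1 − c + m) = 1/(1 − 0.86 + 0.28) = 1/0.42 ≈ 2.381.
The transfer multiplier is c × k ≈ 2.048, so ΔY = k × (c·ΔTR) = (+$193.5 million) / 0.42 ≈ +$461 million.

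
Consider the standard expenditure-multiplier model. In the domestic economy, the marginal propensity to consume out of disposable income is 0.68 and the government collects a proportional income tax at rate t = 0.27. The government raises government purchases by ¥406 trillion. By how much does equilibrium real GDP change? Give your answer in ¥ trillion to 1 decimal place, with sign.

Government-spending multiplier = 1/(1 − c(1−t)) = 1/(1 − 0.68×0.73) = 1/0.5036 ≈ 1.986.
ΔY = k × ΔG = (+¥406 trillion) / 0.5036 ≈ +¥806.2 trillion.

+¥806.2 trillion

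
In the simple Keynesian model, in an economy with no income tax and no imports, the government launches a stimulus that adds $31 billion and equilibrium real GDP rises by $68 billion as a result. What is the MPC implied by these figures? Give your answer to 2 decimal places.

Implied spending multiplier k = ΔY/ΔG = 68/31 ≈ 2.1935.
Since k = 1/(1 − MPC), MPC = 1 − 1/k = 1 − ΔG/ΔY = 1 − 31/68 ≈ 0.54.

0.54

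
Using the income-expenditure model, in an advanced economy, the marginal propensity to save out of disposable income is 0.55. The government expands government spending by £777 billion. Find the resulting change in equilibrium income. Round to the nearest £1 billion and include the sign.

+£1,413 billion

MPC = 1 − MPS = 1 − 0.55 = 0.45.
Spending multiplier = 1/(1 − MPC) = 1/(1 − 0.45) = 1/0.55 ≈ 1.818.
ΔY = k × ΔG = (+£777 billion) / 0.55 ≈ +£1,413 billion.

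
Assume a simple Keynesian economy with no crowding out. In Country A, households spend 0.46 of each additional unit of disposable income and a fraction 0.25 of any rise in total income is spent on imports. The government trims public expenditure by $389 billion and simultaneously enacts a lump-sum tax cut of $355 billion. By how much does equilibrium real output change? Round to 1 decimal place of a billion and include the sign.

−$285.7 billion

Expenditure multiplier = 1/(1 − c + m) = 1/(1 − 0.46 + 0.25) = 1/0.79 ≈ 1.266.
ΔG contributes k·ΔG = (−$389 billion) / 0.79 ≈ −$492.4 billion.
ΔT of −$355 billion changes first-round spending by −c·ΔT = +$163.3 billion, contributing k·(−c·ΔT) = (+$163.3 billion) / 0.79 ≈ +$206.7 billion.
Net ΔY = k(ΔG − c·ΔT) = (−$225.7 billion) / 0.79 ≈ −$285.7 billion.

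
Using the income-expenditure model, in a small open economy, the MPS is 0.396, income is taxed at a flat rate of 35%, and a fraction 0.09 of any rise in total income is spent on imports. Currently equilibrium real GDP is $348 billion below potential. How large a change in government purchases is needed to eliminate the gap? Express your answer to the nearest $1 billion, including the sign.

MPC = 1 − MPS = 1 − 0.396 = 0.604.
Spending multiplier = 1/(1 − c(1−t) + m) = 1/(1 − 0.604×0.65 + 0.09) = 1/0.6974 ≈ 1.434.
Need ΔY = +$348 billion, so ΔG = ΔY/k = (+$348 billion) × 0.6974 ≈ +$243 billion.
The government should increase government purchases by $243 billion.

+$243 billion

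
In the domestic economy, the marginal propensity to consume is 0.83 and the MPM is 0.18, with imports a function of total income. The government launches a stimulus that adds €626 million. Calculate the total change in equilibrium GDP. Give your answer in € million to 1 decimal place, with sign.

Government-spending multiplier = 1/(1 − c + m) = 1/(1 − 0.83 + 0.18) = 1/0.35 ≈ 2.857.
ΔY = k × ΔG = (+€626 million) / 0.35 ≈ +€1,788.6 million.

+€1,788.6 million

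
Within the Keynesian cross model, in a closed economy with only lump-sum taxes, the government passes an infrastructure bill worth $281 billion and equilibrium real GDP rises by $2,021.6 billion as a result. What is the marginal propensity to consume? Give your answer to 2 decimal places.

0.86

Implied spending multiplier k = ΔY/ΔG = 2,021.6/281 ≈ 7.1943.
Since k = 1/(1 − MPC), MPC = 1 − 1/k = 1 − ΔG/ΔY = 1 − 281/2,021.6 ≈ 0.86.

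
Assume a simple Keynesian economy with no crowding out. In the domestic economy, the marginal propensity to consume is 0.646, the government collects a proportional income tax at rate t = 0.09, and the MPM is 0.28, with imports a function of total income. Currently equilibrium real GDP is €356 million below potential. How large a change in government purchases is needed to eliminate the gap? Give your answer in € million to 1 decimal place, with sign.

+€246.4 million

Spending multiplier = 1/(1 − c(1−t) + m) = 1/(1 − 0.646×0.91 + 0.28) = 1/0.69214 ≈ 1.445.
Need ΔY = +€356 million, so ΔG = ΔY/k = (+€356 million) × 0.69214 ≈ +€246.4 million.
The government should increase government purchases by €246.4 million.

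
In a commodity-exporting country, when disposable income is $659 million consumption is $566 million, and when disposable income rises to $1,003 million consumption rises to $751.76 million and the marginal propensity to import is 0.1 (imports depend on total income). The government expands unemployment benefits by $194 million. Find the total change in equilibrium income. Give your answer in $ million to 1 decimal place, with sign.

MPC = ΔC/ΔYd = (751.76 − 566)/(1,003 − 659) = 185.76/344 = 0.54.
The transfer change shifts disposable income by +$194 million, so first-round consumption changes by c·ΔTR = 0.54 × (+$194 million) = +$104.76 million.
Expenditure multiplier = 1/(1 − c + m) = 1/(1 − 0.54 + 0.1) = 1/0.56 ≈ 1.786.
The transfer multiplier is c × k ≈ 0.964, so ΔY = k × (c·ΔTR) = (+$104.76 million) / 0.56 ≈ +$187.1 million.

+$187.1 million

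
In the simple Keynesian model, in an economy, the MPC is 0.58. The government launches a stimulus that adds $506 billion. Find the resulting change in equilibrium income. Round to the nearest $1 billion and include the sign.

Spending multiplier = 1/(1 − MPC) = 1/(1 − 0.58) = 1/0.42 ≈ 2.381.
ΔY = k × ΔG = (+$506 billion) / 0.42 ≈ +$1,205 billion.

+$1,205 billion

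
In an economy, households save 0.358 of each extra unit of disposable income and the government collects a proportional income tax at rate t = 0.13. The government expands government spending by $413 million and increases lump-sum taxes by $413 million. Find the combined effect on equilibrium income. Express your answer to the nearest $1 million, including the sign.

+$335 million

MPC = 1 − MPS = 1 − 0.358 = 0.642.
Expenditure multiplier = 1/(1 − c(1−t)) = 1/(1 − 0.642×0.87) = 1/0.44146 ≈ 2.265.
ΔG contributes k·ΔG = (+$413 million) / 0.44146 ≈ +$935.5 million.
ΔT of +$413 million changes first-round spending by −c·ΔT = −$265.146 million, contributing k·(−c·ΔT) = (−$265.146 million) / 0.44146 ≈ −$600.6 million.
Net ΔY = k(ΔG − c·ΔT) = (+$147.854 million) / 0.44146 ≈ +$335 million.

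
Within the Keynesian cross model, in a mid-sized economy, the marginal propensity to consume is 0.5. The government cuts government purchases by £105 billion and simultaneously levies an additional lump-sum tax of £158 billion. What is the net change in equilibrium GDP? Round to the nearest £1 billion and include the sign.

−£368 billion

Expenditure multiplier = 1/(1 − MPC) = 1/(1 − 0.5) = 1/0.5 = 2.
ΔG contributes k·ΔG = (−£105 billion) / 0.5 = −£210 billion.
ΔT of +£158 billion changes first-round spending by −c·ΔT = −£79 billion, contributing k·(−c·ΔT) = (−£79 billion) / 0.5 = −£158 billion.
Net ΔY = k(ΔG − c·ΔT) = (−£184 billion) / 0.5 = −£368 billion.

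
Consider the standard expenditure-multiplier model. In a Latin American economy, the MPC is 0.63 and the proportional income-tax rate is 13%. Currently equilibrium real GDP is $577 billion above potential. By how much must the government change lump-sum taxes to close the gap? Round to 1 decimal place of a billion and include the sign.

Spending multiplier = 1/(1 − c(1−t)) = 1/(1 − 0.63×0.87) = 1/0.4519 ≈ 2.213.
Tax multiplier = −c·k = −0.63/0.4519 ≈ −1.394. Need ΔY = −$577 billion, so ΔT = ΔY/(−c·k) = −(−$577 billion) × 0.4519 / 0.63 ≈ +$413.9 billion.
The government should raise lump-sum taxes by $413.9 billion.

+$413.9 billion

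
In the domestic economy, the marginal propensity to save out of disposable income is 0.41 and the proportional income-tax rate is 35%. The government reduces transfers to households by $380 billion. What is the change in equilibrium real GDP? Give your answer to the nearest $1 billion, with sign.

−$364 billion

MPC = 1 − MPS = 1 − 0.41 = 0.59.
The transfer change shifts disposable income by −$380 billion, so first-round consumption changes by c·ΔTR = 0.59 × (−$380 billion) = −$224.2 billion.
Expenditure multiplier = 1/(1 − c(1−t)) = 1/(1 − 0.59×0.65) = 1/0.6165 ≈ 1.622.
The transfer multiplier is c × k ≈ 0.957, so ΔY = k × (c·ΔTR) = (−$224.2 billion) / 0.6165 ≈ −$364 billion.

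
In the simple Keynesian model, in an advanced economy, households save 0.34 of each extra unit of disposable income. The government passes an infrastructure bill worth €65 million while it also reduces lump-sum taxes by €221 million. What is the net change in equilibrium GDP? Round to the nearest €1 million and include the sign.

MPC = 1 − MPS = 1 − 0.34 = 0.66.
Expenditure multiplier = 1/(1 − MPC) = 1/(1 − 0.66) = 1/0.34 ≈ 2.941.
ΔG contributes k·ΔG = (+€65 million) / 0.34 ≈ +€191.2 million.
ΔT of −€221 million changes first-round spending by −c·ΔT = +€145.86 million, contributing k·(−c·ΔT) = (+€145.86 million) / 0.34 = +€429 million.
Net ΔY = k(ΔG − c·ΔT) = (+€210.86 million) / 0.34 ≈ +€620 million.

+€620 million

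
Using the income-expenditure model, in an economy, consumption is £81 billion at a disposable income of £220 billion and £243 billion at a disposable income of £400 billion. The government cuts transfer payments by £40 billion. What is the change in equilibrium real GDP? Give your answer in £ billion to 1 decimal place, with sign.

MPC = ΔC/ΔYd = (243 − 81)/(400 − 220) = 162/180 = 0.9.
The transfer change shifts disposable income by −£40 billion, so first-round consumption changes by c·ΔTR = 0.9 × (−£40 billion) = −£36 billion.
Expenditure multiplier = 1/(1 − MPC) = 1/(1 − 0.9) = 1/0.1 = 10.
The transfer multiplier is c × k = 9, so ΔY = k × (c·ΔTR) = (−£36 billion) / 0.1 = −£360 billion.

−£360.0 billion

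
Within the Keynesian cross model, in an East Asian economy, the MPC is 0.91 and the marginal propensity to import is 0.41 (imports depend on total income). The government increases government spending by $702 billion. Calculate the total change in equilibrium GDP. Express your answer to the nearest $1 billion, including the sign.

+$1,404 billion

Spending multiplier = 1/(1 − c + m) = 1/(1 − 0.91 + 0.41) = 1/0.5 = 2.
ΔY = k × ΔG = (+$702 billion) / 0.5 = +$1,404 billion.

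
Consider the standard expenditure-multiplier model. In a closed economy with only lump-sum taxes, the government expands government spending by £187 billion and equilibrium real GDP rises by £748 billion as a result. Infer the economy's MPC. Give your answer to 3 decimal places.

Implied spending multiplier k = ΔY/ΔG = 748/187 = 4.
Since k = 1/(1 − MPC), MPC = 1 − 1/k = 1 − ΔG/ΔY = 1 − 187/748 = 0.750.

0.750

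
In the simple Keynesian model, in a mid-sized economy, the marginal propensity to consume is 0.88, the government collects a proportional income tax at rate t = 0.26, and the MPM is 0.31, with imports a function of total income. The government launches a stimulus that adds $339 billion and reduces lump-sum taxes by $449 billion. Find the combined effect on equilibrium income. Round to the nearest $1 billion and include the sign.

+$1,114 billion

Expenditure multiplier = 1/(1 − c(1−t) + m) = 1/(1 − 0.88×0.74 + 0.31) = 1/0.6588 ≈ 1.518.
ΔG contributes k·ΔG = (+$339 billion) / 0.6588 ≈ +$514.6 billion.
ΔT of −$449 billion changes first-round spending by −c·ΔT = +$395.12 billion, contributing k·(−c·ΔT) = (+$395.12 billion) / 0.6588 ≈ +$599.8 billion.
Net ΔY = k(ΔG − c·ΔT) = (+$734.12 billion) / 0.6588 ≈ +$1,114 billion.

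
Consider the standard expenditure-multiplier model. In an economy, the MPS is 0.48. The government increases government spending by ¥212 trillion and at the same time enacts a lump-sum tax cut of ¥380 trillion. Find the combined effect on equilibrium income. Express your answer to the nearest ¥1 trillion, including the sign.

+¥853 trillion

MPC = 1 − MPS = 1 − 0.48 = 0.52.
Expenditure multiplier = 1/(1 − MPC) = 1/(1 − 0.52) = 1/0.48 ≈ 2.083.
ΔG contributes k·ΔG = (+¥212 trillion) / 0.48 ≈ +¥441.7 trillion.
ΔT of −¥380 trillion changes first-round spending by −c·ΔT = +¥197.6 trillion, contributing k·(−c·ΔT) = (+¥197.6 trillion) / 0.48 ≈ +¥411.7 trillion.
Net ΔY = k(ΔG − c·ΔT) = (+¥409.6 trillion) / 0.48 ≈ +¥853 trillion.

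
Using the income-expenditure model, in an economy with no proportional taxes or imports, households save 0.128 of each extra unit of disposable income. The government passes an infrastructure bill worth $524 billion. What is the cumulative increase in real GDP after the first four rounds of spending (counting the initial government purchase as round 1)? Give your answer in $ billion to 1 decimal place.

$1,726.8 billion

MPC = 1 − MPS = 1 − 0.128 = 0.872.
Round 1 adds ΔG = $524 billion; each later round is MPC = 0.872 times the previous.
After 4 rounds: 524 + 456.928 + 398.441216 + 347.440740352 = ΔG·(1 − c^4)/(1 − c) = 524 × (1 − 0.578183827456)/0.128 ≈ $1,726.8 billion.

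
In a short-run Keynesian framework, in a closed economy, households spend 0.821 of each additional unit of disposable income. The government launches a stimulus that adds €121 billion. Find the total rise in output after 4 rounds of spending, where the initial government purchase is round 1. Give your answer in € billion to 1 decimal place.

Round 1 adds ΔG = €121 billion; each later round is MPC = 0.821 times the previous.
After 4 rounds: 121 + 99.341 + 81.558961 + 66.959906981 = ΔG·(1 − c^4)/(1 − c) = 121 × (1 − 0.454331269681)/0.179 ≈ €368.9 billion.

€368.9 billion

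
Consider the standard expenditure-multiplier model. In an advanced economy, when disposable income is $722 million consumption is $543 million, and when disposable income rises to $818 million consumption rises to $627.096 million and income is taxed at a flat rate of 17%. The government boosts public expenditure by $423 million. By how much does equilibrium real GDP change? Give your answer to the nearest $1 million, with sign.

MPC = ΔC/ΔYd = (627.096 − 543)/(818 − 722) = 84.096/96 = 0.876.
Expenditure multiplier = 1/(1 − c(1−t)) = 1/(1 − 0.876×0.83) = 1/0.27292 ≈ 3.664.
ΔY = k × ΔG = (+$423 million) / 0.27292 ≈ +$1,550 million.

+$1,550 million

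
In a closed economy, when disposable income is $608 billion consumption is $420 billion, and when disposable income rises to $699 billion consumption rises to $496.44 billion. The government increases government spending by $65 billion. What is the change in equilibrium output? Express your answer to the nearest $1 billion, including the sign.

+$406 billion

MPC = ΔC/ΔYd = (496.44 − 420)/(699 − 608) = 76.44/91 = 0.84.
Government-spending multiplier = 1/(1 − MPC) = 1/(1 − 0.84) = 1/0.16 = 6.25.
ΔY = k × ΔG = (+$65 billion) / 0.16 ≈ +$406 billion.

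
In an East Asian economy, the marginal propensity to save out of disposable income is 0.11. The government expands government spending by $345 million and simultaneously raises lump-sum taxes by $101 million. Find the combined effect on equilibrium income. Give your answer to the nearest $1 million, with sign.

MPC = 1 − MPS = 1 − 0.11 = 0.89.
Expenditure multiplier = 1/(1 − MPC) = 1/(1 − 0.89) = 1/0.11 ≈ 9.091.
ΔG contributes k·ΔG = (+$345 million) / 0.11 ≈ +$3,136.4 million.
ΔT of +$101 million changes first-round spending by −c·ΔT = −$89.89 million, contributing k·(−c·ΔT) = (−$89.89 million) / 0.11 ≈ −$817.2 million.
Net ΔY = k(ΔG − c·ΔT) = (+$255.11 million) / 0.11 ≈ +$2,319 million.

+$2,319 million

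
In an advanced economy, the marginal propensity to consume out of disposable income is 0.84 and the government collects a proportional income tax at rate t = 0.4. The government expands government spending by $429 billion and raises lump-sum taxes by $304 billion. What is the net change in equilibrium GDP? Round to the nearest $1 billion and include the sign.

Expenditure multiplier = 1/(1 − c(1−t)) = 1/(1 − 0.84×0.6) = 1/0.496 ≈ 2.016.
ΔG contributes k·ΔG = (+$429 billion) / 0.496 ≈ +$864.9 billion.
ΔT of +$304 billion changes first-round spending by −c·ΔT = −$255.36 billion, contributing k·(−c·ΔT) = (−$255.36 billion) / 0.496 ≈ −$514.8 billion.
Net ΔY = k(ΔG − c·ΔT) = (+$173.64 billion) / 0.496 ≈ +$350 billion.

+$350 billion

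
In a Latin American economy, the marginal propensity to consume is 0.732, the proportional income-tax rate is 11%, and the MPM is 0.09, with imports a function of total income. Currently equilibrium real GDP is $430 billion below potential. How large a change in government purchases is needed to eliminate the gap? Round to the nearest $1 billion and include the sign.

+$189 billion

Spending multiplier = 1/(1 − c(1−t) + m) = 1/(1 − 0.732×0.89 + 0.09) = 1/0.43852 ≈ 2.28.
Need ΔY = +$430 billion, so ΔG = ΔY/k = (+$430 billion) × 0.43852 ≈ +$189 billion.
The government should increase government purchases by $189 billion.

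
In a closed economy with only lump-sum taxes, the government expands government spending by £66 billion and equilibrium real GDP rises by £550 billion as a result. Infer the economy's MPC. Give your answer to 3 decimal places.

Implied spending multiplier k = ΔY/ΔG = 550/66 ≈ 8.3333.
Since k = 1/(1 − MPC), MPC = 1 − 1/k = 1 − ΔG/ΔY = 1 − 66/550 = 0.880.

0.880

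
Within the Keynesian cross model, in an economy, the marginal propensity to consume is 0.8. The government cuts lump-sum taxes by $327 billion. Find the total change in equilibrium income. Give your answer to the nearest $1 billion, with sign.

+$1,308 billion

A lump-sum tax change of −$327 billion shifts disposable income by +$327 billion; first-round consumption changes by −c × ΔT = −0.8 × (−$327 billion) = +$261.6 billion.
Expenditure multiplier = 1/(1 − MPC) = 1/(1 − 0.8) = 1/0.2 = 5.
The tax multiplier is −c × k = −4, so ΔY = k × (−c·ΔT) = (+$261.6 billion) / 0.2 = +$1,308 billion.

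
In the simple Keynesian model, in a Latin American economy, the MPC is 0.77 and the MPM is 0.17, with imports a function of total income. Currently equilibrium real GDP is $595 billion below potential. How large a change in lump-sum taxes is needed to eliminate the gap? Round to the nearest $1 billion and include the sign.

Spending multiplier = 1/(1 − c + m) = 1/(1 − 0.77 + 0.17) = 1/0.4 = 2.5.
Tax multiplier = −c·k = −0.77/0.4 = −1.925. Need ΔY = +$595 billion, so ΔT = ΔY/(−c·k) = −(+$595 billion) × 0.4 / 0.77 ≈ −$309 billion.
The government should cut lump-sum taxes by $309 billion.

−$309 billion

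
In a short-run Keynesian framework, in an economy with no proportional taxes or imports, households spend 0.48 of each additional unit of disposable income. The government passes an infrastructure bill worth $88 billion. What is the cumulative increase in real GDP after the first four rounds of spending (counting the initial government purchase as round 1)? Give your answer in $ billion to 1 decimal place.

Round 1 adds ΔG = $88 billion; each later round is MPC = 0.48 times the previous.
After 4 rounds: 88 + 42.24 + 20.2752 + 9.732096 = ΔG·(1 − c^4)/(1 − c) = 88 × (1 − 0.05308416)/0.52 ≈ $160.2 billion.

$160.2 billion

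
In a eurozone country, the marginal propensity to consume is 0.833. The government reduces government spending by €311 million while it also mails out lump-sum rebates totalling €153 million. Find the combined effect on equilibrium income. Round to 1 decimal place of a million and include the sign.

Expenditure multiplier = 1/(1 − MPC) = 1/(1 − 0.833) = 1/0.167 ≈ 5.988.
ΔG contributes k·ΔG = (−€311 million) / 0.167 ≈ −€1,862.3 million.
ΔT of −€153 million changes first-round spending by −c·ΔT = +€127.449 million, contributing k·(−c·ΔT) = (+€127.449 million) / 0.167 ≈ +€763.2 million.
Net ΔY = k(ΔG − c·ΔT) = (−€183.551 million) / 0.167 ≈ −€1,099.1 million.

−€1,099.1 million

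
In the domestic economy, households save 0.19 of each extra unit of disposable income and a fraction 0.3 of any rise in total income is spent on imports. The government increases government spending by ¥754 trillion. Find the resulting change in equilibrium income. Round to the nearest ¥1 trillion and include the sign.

+¥1,539 trillion

MPC = 1 − MPS = 1 − 0.19 = 0.81.
Expenditure multiplier = 1/(1 − c + m) = 1/(1 − 0.81 + 0.3) = 1/0.49 ≈ 2.041.
ΔY = k × ΔG = (+¥754 trillion) / 0.49 ≈ +¥1,539 trillion.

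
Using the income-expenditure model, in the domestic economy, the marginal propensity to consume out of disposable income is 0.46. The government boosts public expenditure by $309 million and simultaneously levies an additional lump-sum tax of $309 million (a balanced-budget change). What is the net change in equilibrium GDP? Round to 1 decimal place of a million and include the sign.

Expenditure multiplier = 1/(1 − MPC) = 1/(1 − 0.46) = 1/0.54 ≈ 1.852.
ΔG contributes k·ΔG = (+$309 million) / 0.54 ≈ +$572.2 million.
ΔT of +$309 million changes first-round spending by −c·ΔT = −$142.14 million, contributing k·(−c·ΔT) = (−$142.14 million) / 0.54 ≈ −$263.2 million.
With ΔG = ΔT and no other leakages, the balanced-budget multiplier is 1, so ΔY = ΔG = +$309 million.

+$309.0 million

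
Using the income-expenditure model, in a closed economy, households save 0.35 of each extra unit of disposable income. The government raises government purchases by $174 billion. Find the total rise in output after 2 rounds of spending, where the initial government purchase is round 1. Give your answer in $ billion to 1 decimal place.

$287.1 billion

MPC = 1 − MPS = 1 − 0.35 = 0.65.
Round 1 adds ΔG = $174 billion; each later round is MPC = 0.65 times the previous.
After 2 rounds: 174 + 113.1 = ΔG·(1 − c^2)/(1 − c) = 174 × (1 − 0.4225)/0.35 = $287.1 billion.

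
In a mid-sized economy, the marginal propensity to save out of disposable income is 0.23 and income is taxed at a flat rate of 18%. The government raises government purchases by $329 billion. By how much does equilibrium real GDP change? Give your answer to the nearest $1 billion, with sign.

+$893 billion

MPC = 1 − MPS = 1 − 0.23 = 0.77.
Expenditure multiplier = 1/(1 − c(1−t)) = 1/(1 − 0.77×0.82) = 1/0.3686 ≈ 2.713.
ΔY = k × ΔG = (+$329 billion) / 0.3686 ≈ +$893 billion.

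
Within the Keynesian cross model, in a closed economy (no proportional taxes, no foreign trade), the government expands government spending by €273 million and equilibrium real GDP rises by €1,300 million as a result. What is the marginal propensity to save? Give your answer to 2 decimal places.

0.21

Implied spending multiplier k = ΔY/ΔG = 1,300/273 ≈ 4.7619.
Since k = 1/(1 − MPC), MPC = 1 − 1/k = 1 − ΔG/ΔY = 1 − 273/1,300 = 0.79.
MPS = 1 − MPC = 0.21.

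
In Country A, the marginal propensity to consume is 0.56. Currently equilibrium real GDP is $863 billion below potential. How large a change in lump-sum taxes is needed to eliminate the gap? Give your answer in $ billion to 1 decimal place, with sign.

−$678.1 billion

Spending multiplier = 1/(1 − MPC) = 1/(1 − 0.56) = 1/0.44 ≈ 2.273.
Tax multiplier = −c·k = −0.56/0.44 ≈ −1.273. Need ΔY = +$863 billion, so ΔT = ΔY/(−c·k) = −(+$863 billion) × 0.44 / 0.56 ≈ −$678.1 billion.
The government should cut lump-sum taxes by $678.1 billion.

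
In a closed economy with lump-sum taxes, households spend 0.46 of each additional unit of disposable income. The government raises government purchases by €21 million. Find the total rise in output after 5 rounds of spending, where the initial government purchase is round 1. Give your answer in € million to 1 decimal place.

€38.1 million

Round 1 adds ΔG = €21 million; each later round is MPC = 0.46 times the previous.
After 5 rounds: 21 + 9.66 + 4.4436 + 2.044056 + 0.94026576 = ΔG·(1 − c^5)/(1 − c) = 21 × (1 − 0.0205962976)/0.54 ≈ €38.1 million.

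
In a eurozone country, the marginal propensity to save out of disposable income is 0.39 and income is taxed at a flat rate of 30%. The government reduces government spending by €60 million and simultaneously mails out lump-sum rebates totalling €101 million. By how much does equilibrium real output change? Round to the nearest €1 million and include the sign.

MPC = 1 − MPS = 1 − 0.39 = 0.61.
Expenditure multiplier = 1/(1 − c(1−t)) = 1/(1 − 0.61×0.7) = 1/0.573 ≈ 1.745.
ΔG contributes k·ΔG = (−€60 million) / 0.573 ≈ −€104.7 million.
ΔT of −€101 million changes first-round spending by −c·ΔT = +€61.61 million, contributing k·(−c·ΔT) = (+€61.61 million) / 0.573 ≈ +€107.5 million.
Net ΔY = k(ΔG − c·ΔT) = (+€1.61 million) / 0.573 ≈ +€3 million.

+€3 million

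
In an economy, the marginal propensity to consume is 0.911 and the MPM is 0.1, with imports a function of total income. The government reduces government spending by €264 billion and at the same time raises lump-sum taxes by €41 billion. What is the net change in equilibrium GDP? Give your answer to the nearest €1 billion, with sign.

Expenditure multiplier = 1/(1 − c + m) = 1/(1 − 0.911 + 0.1) = 1/0.189 ≈ 5.291.
ΔG contributes k·ΔG = (−€264 billion) / 0.189 ≈ −€1,396.8 billion.
ΔT of +€41 billion changes first-round spending by −c·ΔT = −€37.351 billion, contributing k·(−c·ΔT) = (−€37.351 billion) / 0.189 ≈ −€197.6 billion.
Net ΔY = k(ΔG − c·ΔT) = (−€301.351 billion) / 0.189 ≈ −€1,594 billion.

−€1,594 billion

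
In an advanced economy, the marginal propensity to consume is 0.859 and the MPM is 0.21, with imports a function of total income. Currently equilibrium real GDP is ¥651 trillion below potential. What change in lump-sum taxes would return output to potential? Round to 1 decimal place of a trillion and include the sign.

Spending multiplier = 1/(1 − c + m) = 1/(1 − 0.859 + 0.21) = 1/0.351 ≈ 2.849.
Tax multiplier = −c·k = −0.859/0.351 ≈ −2.447. Need ΔY = +¥651 trillion, so ΔT = ΔY/(−c·k) = −(+¥651 trillion) × 0.351 / 0.859 ≈ −¥266 trillion.
The government should cut lump-sum taxes by ¥266 trillion.

−¥266.0 trillion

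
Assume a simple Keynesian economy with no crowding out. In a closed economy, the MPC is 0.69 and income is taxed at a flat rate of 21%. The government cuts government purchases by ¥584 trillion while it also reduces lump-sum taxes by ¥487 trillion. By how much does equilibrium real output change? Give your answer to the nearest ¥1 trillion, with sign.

Expenditure multiplier = 1/(1 − c(1−t)) = 1/(1 − 0.69×0.79) = 1/0.4549 ≈ 2.198.
ΔG contributes k·ΔG = (−¥584 trillion) / 0.4549 ≈ −¥1,283.8 trillion.
ΔT of −¥487 trillion changes first-round spending by −c·ΔT = +¥336.03 trillion, contributing k·(−c·ΔT) = (+¥336.03 trillion) / 0.4549 ≈ +¥738.7 trillion.
Net ΔY = k(ΔG − c·ΔT) = (−¥247.97 trillion) / 0.4549 ≈ −¥545 trillion.

−¥545 trillion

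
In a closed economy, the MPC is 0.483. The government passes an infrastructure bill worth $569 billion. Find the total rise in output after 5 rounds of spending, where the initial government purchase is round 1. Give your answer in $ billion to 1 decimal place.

$1,071.6 billion

Round 1 adds ΔG = $569 billion; each later round is MPC = 0.483 times the previous.
After 5 rounds: 569 + 274.827 + 132.741441 + 64.114116003 + 30.967118029449 = ΔG·(1 − c^5)/(1 − c) = 569 × (1 − 0.026286674882643)/0.517 ≈ $1,071.6 billion.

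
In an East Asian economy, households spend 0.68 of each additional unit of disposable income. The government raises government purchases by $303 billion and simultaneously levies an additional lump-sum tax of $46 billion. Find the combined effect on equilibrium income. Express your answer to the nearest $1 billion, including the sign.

Expenditure multiplier = 1/(1 − MPC) = 1/(1 − 0.68) = 1/0.32 = 3.125.
ΔG contributes k·ΔG = (+$303 billion) / 0.32 ≈ +$946.9 billion.
ΔT of +$46 billion changes first-round spending by −c·ΔT = −$31.28 billion, contributing k·(−c·ΔT) = (−$31.28 billion) / 0.32 ≈ −$97.8 billion.
Net ΔY = k(ΔG − c·ΔT) = (+$271.72 billion) / 0.32 ≈ +$849 billion.

+$849 billion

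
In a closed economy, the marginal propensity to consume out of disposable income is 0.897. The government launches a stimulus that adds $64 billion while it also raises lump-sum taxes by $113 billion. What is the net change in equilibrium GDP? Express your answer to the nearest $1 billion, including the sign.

−$363 billion

Expenditure multiplier = 1/(1 − MPC) = 1/(1 − 0.897) = 1/0.103 ≈ 9.709.
ΔG contributes k·ΔG = (+$64 billion) / 0.103 ≈ +$621.4 billion.
ΔT of +$113 billion changes first-round spending by −c·ΔT = −$101.361 billion, contributing k·(−c·ΔT) = (−$101.361 billion) / 0.103 ≈ −$984.1 billion.
Net ΔY = k(ΔG − c·ΔT) = (−$37.361 billion) / 0.103 ≈ −$363 billion.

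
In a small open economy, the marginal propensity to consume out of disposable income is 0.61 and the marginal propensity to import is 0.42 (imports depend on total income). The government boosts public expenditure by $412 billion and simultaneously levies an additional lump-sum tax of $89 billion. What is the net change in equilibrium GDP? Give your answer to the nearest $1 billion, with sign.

Expenditure multiplier = 1/(1 − c + m) = 1/(1 − 0.61 + 0.42) = 1/0.81 ≈ 1.235.
ΔG contributes k·ΔG = (+$412 billion) / 0.81 ≈ +$508.6 billion.
ΔT of +$89 billion changes first-round spending by −c·ΔT = −$54.29 billion, contributing k·(−c·ΔT) = (−$54.29 billion) / 0.81 ≈ −$67 billion.
Net ΔY = k(ΔG − c·ΔT) = (+$357.71 billion) / 0.81 ≈ +$442 billion.

+$442 billion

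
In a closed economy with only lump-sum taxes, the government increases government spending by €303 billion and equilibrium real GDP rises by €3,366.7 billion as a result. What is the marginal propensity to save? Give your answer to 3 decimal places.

0.090

Implied spending multiplier k = ΔY/ΔG = 3,366.7/303 ≈ 11.1112.
Since k = 1/(1 − MPC), MPC = 1 − 1/k = 1 − ΔG/ΔY = 1 − 303/3,366.7 ≈ 0.910.
MPS = 1 − MPC = 0.090.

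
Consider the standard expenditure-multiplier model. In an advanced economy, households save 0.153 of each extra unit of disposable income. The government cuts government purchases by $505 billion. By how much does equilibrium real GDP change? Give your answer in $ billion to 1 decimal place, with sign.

−$3,300.7 billion

MPC = 1 − MPS = 1 − 0.153 = 0.847.
Government-spending multiplier = 1/(1 − MPC) = 1/(1 − 0.847) = 1/0.153 ≈ 6.536.
ΔY = k × ΔG = (−$505 billion) / 0.153 ≈ −$3,300.7 billion.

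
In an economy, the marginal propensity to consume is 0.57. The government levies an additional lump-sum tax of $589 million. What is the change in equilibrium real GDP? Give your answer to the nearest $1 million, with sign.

A lump-sum tax change of +$589 million shifts disposable income by −$589 million; first-round consumption changes by −c × ΔT = −0.57 × (+$589 million) = −$335.73 million.
Expenditure multiplier = 1/(1 − MPC) = 1/(1 − 0.57) = 1/0.43 ≈ 2.326.
The tax multiplier is −c × k ≈ −1.326, so ΔY = k × (−c·ΔT) = (−$335.73 million) / 0.43 ≈ −$781 million.

−$781 million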